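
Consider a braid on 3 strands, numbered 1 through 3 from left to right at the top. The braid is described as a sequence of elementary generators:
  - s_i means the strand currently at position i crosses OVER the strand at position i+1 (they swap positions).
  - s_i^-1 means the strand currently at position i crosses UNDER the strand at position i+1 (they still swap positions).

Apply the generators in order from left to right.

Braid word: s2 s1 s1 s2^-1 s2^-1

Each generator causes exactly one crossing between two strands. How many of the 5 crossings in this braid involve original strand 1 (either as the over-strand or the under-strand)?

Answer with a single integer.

Gen 1: crossing 2x3. Involves strand 1? no. Count so far: 0
Gen 2: crossing 1x3. Involves strand 1? yes. Count so far: 1
Gen 3: crossing 3x1. Involves strand 1? yes. Count so far: 2
Gen 4: crossing 3x2. Involves strand 1? no. Count so far: 2
Gen 5: crossing 2x3. Involves strand 1? no. Count so far: 2

Answer: 2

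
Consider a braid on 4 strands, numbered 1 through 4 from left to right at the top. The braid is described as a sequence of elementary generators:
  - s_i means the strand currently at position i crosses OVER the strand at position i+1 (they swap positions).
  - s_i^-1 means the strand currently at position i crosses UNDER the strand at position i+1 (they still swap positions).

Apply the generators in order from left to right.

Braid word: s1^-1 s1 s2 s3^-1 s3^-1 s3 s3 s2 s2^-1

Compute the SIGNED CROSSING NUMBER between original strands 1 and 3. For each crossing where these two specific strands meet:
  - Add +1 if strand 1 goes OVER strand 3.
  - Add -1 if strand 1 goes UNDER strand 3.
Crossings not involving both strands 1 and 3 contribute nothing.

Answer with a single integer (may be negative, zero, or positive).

Gen 1: crossing 1x2. Both 1&3? no. Sum: 0
Gen 2: crossing 2x1. Both 1&3? no. Sum: 0
Gen 3: crossing 2x3. Both 1&3? no. Sum: 0
Gen 4: crossing 2x4. Both 1&3? no. Sum: 0
Gen 5: crossing 4x2. Both 1&3? no. Sum: 0
Gen 6: crossing 2x4. Both 1&3? no. Sum: 0
Gen 7: crossing 4x2. Both 1&3? no. Sum: 0
Gen 8: crossing 3x2. Both 1&3? no. Sum: 0
Gen 9: crossing 2x3. Both 1&3? no. Sum: 0

Answer: 0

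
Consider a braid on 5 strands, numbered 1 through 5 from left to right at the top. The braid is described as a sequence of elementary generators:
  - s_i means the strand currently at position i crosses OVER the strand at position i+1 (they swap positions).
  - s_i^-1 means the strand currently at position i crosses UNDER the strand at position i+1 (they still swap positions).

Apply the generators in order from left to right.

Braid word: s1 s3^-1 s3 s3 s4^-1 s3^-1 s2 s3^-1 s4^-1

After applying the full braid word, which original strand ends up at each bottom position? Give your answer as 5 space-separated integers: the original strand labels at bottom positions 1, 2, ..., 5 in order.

Gen 1 (s1): strand 1 crosses over strand 2. Perm now: [2 1 3 4 5]
Gen 2 (s3^-1): strand 3 crosses under strand 4. Perm now: [2 1 4 3 5]
Gen 3 (s3): strand 4 crosses over strand 3. Perm now: [2 1 3 4 5]
Gen 4 (s3): strand 3 crosses over strand 4. Perm now: [2 1 4 3 5]
Gen 5 (s4^-1): strand 3 crosses under strand 5. Perm now: [2 1 4 5 3]
Gen 6 (s3^-1): strand 4 crosses under strand 5. Perm now: [2 1 5 4 3]
Gen 7 (s2): strand 1 crosses over strand 5. Perm now: [2 5 1 4 3]
Gen 8 (s3^-1): strand 1 crosses under strand 4. Perm now: [2 5 4 1 3]
Gen 9 (s4^-1): strand 1 crosses under strand 3. Perm now: [2 5 4 3 1]

Answer: 2 5 4 3 1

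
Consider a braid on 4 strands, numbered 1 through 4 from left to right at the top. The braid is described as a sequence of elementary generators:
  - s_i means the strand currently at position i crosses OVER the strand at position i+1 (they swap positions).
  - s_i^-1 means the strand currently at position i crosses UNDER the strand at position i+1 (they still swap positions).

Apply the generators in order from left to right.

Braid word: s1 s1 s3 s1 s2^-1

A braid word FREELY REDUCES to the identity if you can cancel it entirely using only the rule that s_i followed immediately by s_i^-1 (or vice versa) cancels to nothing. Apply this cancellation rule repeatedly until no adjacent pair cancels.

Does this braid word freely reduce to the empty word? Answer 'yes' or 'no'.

Answer: no

Derivation:
Gen 1 (s1): push. Stack: [s1]
Gen 2 (s1): push. Stack: [s1 s1]
Gen 3 (s3): push. Stack: [s1 s1 s3]
Gen 4 (s1): push. Stack: [s1 s1 s3 s1]
Gen 5 (s2^-1): push. Stack: [s1 s1 s3 s1 s2^-1]
Reduced word: s1 s1 s3 s1 s2^-1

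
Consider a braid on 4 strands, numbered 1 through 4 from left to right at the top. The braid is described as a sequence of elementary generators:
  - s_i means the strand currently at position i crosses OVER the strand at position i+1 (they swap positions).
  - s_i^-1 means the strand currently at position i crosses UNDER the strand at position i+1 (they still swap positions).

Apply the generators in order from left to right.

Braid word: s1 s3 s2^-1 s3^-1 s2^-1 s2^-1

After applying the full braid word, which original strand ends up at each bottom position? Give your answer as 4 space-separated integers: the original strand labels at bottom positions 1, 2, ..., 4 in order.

Gen 1 (s1): strand 1 crosses over strand 2. Perm now: [2 1 3 4]
Gen 2 (s3): strand 3 crosses over strand 4. Perm now: [2 1 4 3]
Gen 3 (s2^-1): strand 1 crosses under strand 4. Perm now: [2 4 1 3]
Gen 4 (s3^-1): strand 1 crosses under strand 3. Perm now: [2 4 3 1]
Gen 5 (s2^-1): strand 4 crosses under strand 3. Perm now: [2 3 4 1]
Gen 6 (s2^-1): strand 3 crosses under strand 4. Perm now: [2 4 3 1]

Answer: 2 4 3 1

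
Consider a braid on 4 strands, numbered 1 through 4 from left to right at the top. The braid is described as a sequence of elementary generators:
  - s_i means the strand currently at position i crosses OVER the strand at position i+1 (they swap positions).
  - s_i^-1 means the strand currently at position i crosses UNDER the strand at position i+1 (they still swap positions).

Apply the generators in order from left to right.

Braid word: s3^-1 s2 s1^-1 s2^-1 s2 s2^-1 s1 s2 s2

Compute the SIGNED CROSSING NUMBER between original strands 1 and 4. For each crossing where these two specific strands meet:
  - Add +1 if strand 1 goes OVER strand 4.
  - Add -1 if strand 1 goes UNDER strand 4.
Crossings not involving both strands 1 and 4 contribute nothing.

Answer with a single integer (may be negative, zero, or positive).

Answer: -1

Derivation:
Gen 1: crossing 3x4. Both 1&4? no. Sum: 0
Gen 2: crossing 2x4. Both 1&4? no. Sum: 0
Gen 3: 1 under 4. Both 1&4? yes. Contrib: -1. Sum: -1
Gen 4: crossing 1x2. Both 1&4? no. Sum: -1
Gen 5: crossing 2x1. Both 1&4? no. Sum: -1
Gen 6: crossing 1x2. Both 1&4? no. Sum: -1
Gen 7: crossing 4x2. Both 1&4? no. Sum: -1
Gen 8: 4 over 1. Both 1&4? yes. Contrib: -1. Sum: -2
Gen 9: 1 over 4. Both 1&4? yes. Contrib: +1. Sum: -1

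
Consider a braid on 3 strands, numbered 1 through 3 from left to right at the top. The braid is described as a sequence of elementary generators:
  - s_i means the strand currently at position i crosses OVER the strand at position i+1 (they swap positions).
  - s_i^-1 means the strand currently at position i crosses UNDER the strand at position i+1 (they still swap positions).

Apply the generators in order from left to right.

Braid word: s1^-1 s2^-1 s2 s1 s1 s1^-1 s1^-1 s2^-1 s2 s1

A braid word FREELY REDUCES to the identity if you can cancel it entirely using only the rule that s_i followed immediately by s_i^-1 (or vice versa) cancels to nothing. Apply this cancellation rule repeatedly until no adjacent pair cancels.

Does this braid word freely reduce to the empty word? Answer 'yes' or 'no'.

Gen 1 (s1^-1): push. Stack: [s1^-1]
Gen 2 (s2^-1): push. Stack: [s1^-1 s2^-1]
Gen 3 (s2): cancels prior s2^-1. Stack: [s1^-1]
Gen 4 (s1): cancels prior s1^-1. Stack: []
Gen 5 (s1): push. Stack: [s1]
Gen 6 (s1^-1): cancels prior s1. Stack: []
Gen 7 (s1^-1): push. Stack: [s1^-1]
Gen 8 (s2^-1): push. Stack: [s1^-1 s2^-1]
Gen 9 (s2): cancels prior s2^-1. Stack: [s1^-1]
Gen 10 (s1): cancels prior s1^-1. Stack: []
Reduced word: (empty)

Answer: yes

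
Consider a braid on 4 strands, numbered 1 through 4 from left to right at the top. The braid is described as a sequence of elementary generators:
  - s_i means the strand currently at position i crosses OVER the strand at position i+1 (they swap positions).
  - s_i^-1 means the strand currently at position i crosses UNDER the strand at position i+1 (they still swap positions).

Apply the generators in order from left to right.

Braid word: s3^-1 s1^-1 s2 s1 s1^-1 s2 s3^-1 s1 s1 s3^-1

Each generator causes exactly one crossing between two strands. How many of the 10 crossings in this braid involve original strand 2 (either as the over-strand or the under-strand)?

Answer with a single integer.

Gen 1: crossing 3x4. Involves strand 2? no. Count so far: 0
Gen 2: crossing 1x2. Involves strand 2? yes. Count so far: 1
Gen 3: crossing 1x4. Involves strand 2? no. Count so far: 1
Gen 4: crossing 2x4. Involves strand 2? yes. Count so far: 2
Gen 5: crossing 4x2. Involves strand 2? yes. Count so far: 3
Gen 6: crossing 4x1. Involves strand 2? no. Count so far: 3
Gen 7: crossing 4x3. Involves strand 2? no. Count so far: 3
Gen 8: crossing 2x1. Involves strand 2? yes. Count so far: 4
Gen 9: crossing 1x2. Involves strand 2? yes. Count so far: 5
Gen 10: crossing 3x4. Involves strand 2? no. Count so far: 5

Answer: 5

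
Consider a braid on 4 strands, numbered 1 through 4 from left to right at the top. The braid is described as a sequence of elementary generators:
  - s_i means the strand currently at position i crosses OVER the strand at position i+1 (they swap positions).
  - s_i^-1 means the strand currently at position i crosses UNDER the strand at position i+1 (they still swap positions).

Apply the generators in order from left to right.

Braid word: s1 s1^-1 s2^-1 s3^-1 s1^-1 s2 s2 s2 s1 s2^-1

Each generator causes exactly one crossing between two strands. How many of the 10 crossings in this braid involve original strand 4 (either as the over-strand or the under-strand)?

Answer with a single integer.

Gen 1: crossing 1x2. Involves strand 4? no. Count so far: 0
Gen 2: crossing 2x1. Involves strand 4? no. Count so far: 0
Gen 3: crossing 2x3. Involves strand 4? no. Count so far: 0
Gen 4: crossing 2x4. Involves strand 4? yes. Count so far: 1
Gen 5: crossing 1x3. Involves strand 4? no. Count so far: 1
Gen 6: crossing 1x4. Involves strand 4? yes. Count so far: 2
Gen 7: crossing 4x1. Involves strand 4? yes. Count so far: 3
Gen 8: crossing 1x4. Involves strand 4? yes. Count so far: 4
Gen 9: crossing 3x4. Involves strand 4? yes. Count so far: 5
Gen 10: crossing 3x1. Involves strand 4? no. Count so far: 5

Answer: 5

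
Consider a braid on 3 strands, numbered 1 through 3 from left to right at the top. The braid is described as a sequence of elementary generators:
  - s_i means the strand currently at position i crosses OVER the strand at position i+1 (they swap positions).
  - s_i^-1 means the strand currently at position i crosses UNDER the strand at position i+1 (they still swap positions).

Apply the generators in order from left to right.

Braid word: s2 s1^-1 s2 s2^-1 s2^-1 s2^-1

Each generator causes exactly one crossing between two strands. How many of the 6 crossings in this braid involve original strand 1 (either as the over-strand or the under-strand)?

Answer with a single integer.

Gen 1: crossing 2x3. Involves strand 1? no. Count so far: 0
Gen 2: crossing 1x3. Involves strand 1? yes. Count so far: 1
Gen 3: crossing 1x2. Involves strand 1? yes. Count so far: 2
Gen 4: crossing 2x1. Involves strand 1? yes. Count so far: 3
Gen 5: crossing 1x2. Involves strand 1? yes. Count so far: 4
Gen 6: crossing 2x1. Involves strand 1? yes. Count so far: 5

Answer: 5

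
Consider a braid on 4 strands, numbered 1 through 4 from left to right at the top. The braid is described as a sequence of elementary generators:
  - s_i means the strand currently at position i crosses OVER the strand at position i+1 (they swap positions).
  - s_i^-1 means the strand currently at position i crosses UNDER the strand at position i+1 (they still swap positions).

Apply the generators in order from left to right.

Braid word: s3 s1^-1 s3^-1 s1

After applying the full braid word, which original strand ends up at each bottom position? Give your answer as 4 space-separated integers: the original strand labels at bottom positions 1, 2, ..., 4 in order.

Answer: 1 2 3 4

Derivation:
Gen 1 (s3): strand 3 crosses over strand 4. Perm now: [1 2 4 3]
Gen 2 (s1^-1): strand 1 crosses under strand 2. Perm now: [2 1 4 3]
Gen 3 (s3^-1): strand 4 crosses under strand 3. Perm now: [2 1 3 4]
Gen 4 (s1): strand 2 crosses over strand 1. Perm now: [1 2 3 4]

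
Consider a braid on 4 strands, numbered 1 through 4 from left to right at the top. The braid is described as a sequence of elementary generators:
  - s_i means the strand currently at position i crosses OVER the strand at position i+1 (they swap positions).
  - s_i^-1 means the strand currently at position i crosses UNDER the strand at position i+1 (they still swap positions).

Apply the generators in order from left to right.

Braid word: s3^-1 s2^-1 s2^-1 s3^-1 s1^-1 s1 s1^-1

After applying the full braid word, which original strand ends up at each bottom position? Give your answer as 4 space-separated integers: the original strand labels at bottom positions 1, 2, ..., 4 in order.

Gen 1 (s3^-1): strand 3 crosses under strand 4. Perm now: [1 2 4 3]
Gen 2 (s2^-1): strand 2 crosses under strand 4. Perm now: [1 4 2 3]
Gen 3 (s2^-1): strand 4 crosses under strand 2. Perm now: [1 2 4 3]
Gen 4 (s3^-1): strand 4 crosses under strand 3. Perm now: [1 2 3 4]
Gen 5 (s1^-1): strand 1 crosses under strand 2. Perm now: [2 1 3 4]
Gen 6 (s1): strand 2 crosses over strand 1. Perm now: [1 2 3 4]
Gen 7 (s1^-1): strand 1 crosses under strand 2. Perm now: [2 1 3 4]

Answer: 2 1 3 4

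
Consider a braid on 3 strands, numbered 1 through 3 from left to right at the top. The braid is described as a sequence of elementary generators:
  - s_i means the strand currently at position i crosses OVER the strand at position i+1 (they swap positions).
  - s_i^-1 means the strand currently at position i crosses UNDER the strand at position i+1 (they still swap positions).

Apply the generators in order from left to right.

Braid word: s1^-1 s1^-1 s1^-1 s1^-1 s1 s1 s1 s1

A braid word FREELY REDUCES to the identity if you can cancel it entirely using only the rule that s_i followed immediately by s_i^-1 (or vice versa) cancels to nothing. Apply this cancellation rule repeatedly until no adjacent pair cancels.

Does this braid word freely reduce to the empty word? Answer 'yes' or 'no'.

Answer: yes

Derivation:
Gen 1 (s1^-1): push. Stack: [s1^-1]
Gen 2 (s1^-1): push. Stack: [s1^-1 s1^-1]
Gen 3 (s1^-1): push. Stack: [s1^-1 s1^-1 s1^-1]
Gen 4 (s1^-1): push. Stack: [s1^-1 s1^-1 s1^-1 s1^-1]
Gen 5 (s1): cancels prior s1^-1. Stack: [s1^-1 s1^-1 s1^-1]
Gen 6 (s1): cancels prior s1^-1. Stack: [s1^-1 s1^-1]
Gen 7 (s1): cancels prior s1^-1. Stack: [s1^-1]
Gen 8 (s1): cancels prior s1^-1. Stack: []
Reduced word: (empty)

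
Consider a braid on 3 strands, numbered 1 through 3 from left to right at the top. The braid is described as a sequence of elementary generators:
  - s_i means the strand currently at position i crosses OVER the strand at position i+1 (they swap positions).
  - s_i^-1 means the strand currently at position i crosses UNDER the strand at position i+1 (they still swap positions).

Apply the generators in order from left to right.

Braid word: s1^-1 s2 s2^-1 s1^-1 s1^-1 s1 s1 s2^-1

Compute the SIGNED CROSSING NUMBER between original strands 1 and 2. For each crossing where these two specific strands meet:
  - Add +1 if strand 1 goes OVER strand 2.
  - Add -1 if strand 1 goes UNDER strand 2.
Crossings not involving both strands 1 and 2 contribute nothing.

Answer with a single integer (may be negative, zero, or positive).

Gen 1: 1 under 2. Both 1&2? yes. Contrib: -1. Sum: -1
Gen 2: crossing 1x3. Both 1&2? no. Sum: -1
Gen 3: crossing 3x1. Both 1&2? no. Sum: -1
Gen 4: 2 under 1. Both 1&2? yes. Contrib: +1. Sum: 0
Gen 5: 1 under 2. Both 1&2? yes. Contrib: -1. Sum: -1
Gen 6: 2 over 1. Both 1&2? yes. Contrib: -1. Sum: -2
Gen 7: 1 over 2. Both 1&2? yes. Contrib: +1. Sum: -1
Gen 8: crossing 1x3. Both 1&2? no. Sum: -1

Answer: -1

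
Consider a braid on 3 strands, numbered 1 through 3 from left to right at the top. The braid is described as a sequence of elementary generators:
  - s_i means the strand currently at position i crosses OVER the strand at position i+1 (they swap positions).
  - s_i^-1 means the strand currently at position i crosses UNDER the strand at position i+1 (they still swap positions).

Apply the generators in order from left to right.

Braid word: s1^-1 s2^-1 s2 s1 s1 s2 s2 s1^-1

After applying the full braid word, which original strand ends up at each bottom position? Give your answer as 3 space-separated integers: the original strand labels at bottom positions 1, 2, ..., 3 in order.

Gen 1 (s1^-1): strand 1 crosses under strand 2. Perm now: [2 1 3]
Gen 2 (s2^-1): strand 1 crosses under strand 3. Perm now: [2 3 1]
Gen 3 (s2): strand 3 crosses over strand 1. Perm now: [2 1 3]
Gen 4 (s1): strand 2 crosses over strand 1. Perm now: [1 2 3]
Gen 5 (s1): strand 1 crosses over strand 2. Perm now: [2 1 3]
Gen 6 (s2): strand 1 crosses over strand 3. Perm now: [2 3 1]
Gen 7 (s2): strand 3 crosses over strand 1. Perm now: [2 1 3]
Gen 8 (s1^-1): strand 2 crosses under strand 1. Perm now: [1 2 3]

Answer: 1 2 3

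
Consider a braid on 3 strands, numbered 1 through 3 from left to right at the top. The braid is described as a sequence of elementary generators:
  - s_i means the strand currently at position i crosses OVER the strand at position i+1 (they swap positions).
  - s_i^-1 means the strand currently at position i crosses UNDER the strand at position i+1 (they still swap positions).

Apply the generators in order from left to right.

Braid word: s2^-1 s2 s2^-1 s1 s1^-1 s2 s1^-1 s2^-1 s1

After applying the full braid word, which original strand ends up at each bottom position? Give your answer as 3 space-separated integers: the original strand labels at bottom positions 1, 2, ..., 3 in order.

Answer: 3 2 1

Derivation:
Gen 1 (s2^-1): strand 2 crosses under strand 3. Perm now: [1 3 2]
Gen 2 (s2): strand 3 crosses over strand 2. Perm now: [1 2 3]
Gen 3 (s2^-1): strand 2 crosses under strand 3. Perm now: [1 3 2]
Gen 4 (s1): strand 1 crosses over strand 3. Perm now: [3 1 2]
Gen 5 (s1^-1): strand 3 crosses under strand 1. Perm now: [1 3 2]
Gen 6 (s2): strand 3 crosses over strand 2. Perm now: [1 2 3]
Gen 7 (s1^-1): strand 1 crosses under strand 2. Perm now: [2 1 3]
Gen 8 (s2^-1): strand 1 crosses under strand 3. Perm now: [2 3 1]
Gen 9 (s1): strand 2 crosses over strand 3. Perm now: [3 2 1]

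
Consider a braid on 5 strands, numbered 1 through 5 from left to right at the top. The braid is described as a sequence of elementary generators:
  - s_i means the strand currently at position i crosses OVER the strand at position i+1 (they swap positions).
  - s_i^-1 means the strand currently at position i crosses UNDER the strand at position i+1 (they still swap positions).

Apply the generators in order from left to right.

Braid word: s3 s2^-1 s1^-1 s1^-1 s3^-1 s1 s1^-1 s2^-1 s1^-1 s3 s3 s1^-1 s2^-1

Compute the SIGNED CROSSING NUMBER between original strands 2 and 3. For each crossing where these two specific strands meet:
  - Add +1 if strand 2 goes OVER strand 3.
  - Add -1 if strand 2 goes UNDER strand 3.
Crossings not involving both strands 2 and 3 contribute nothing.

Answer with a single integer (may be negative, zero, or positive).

Gen 1: crossing 3x4. Both 2&3? no. Sum: 0
Gen 2: crossing 2x4. Both 2&3? no. Sum: 0
Gen 3: crossing 1x4. Both 2&3? no. Sum: 0
Gen 4: crossing 4x1. Both 2&3? no. Sum: 0
Gen 5: 2 under 3. Both 2&3? yes. Contrib: -1. Sum: -1
Gen 6: crossing 1x4. Both 2&3? no. Sum: -1
Gen 7: crossing 4x1. Both 2&3? no. Sum: -1
Gen 8: crossing 4x3. Both 2&3? no. Sum: -1
Gen 9: crossing 1x3. Both 2&3? no. Sum: -1
Gen 10: crossing 4x2. Both 2&3? no. Sum: -1
Gen 11: crossing 2x4. Both 2&3? no. Sum: -1
Gen 12: crossing 3x1. Both 2&3? no. Sum: -1
Gen 13: crossing 3x4. Both 2&3? no. Sum: -1

Answer: -1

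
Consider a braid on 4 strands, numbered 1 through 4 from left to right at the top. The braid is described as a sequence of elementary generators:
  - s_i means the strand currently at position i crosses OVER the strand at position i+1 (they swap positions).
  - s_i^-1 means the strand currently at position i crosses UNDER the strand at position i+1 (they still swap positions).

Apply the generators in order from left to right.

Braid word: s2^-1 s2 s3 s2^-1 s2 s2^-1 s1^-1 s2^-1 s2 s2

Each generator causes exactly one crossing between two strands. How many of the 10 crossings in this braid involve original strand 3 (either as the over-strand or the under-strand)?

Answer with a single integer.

Answer: 3

Derivation:
Gen 1: crossing 2x3. Involves strand 3? yes. Count so far: 1
Gen 2: crossing 3x2. Involves strand 3? yes. Count so far: 2
Gen 3: crossing 3x4. Involves strand 3? yes. Count so far: 3
Gen 4: crossing 2x4. Involves strand 3? no. Count so far: 3
Gen 5: crossing 4x2. Involves strand 3? no. Count so far: 3
Gen 6: crossing 2x4. Involves strand 3? no. Count so far: 3
Gen 7: crossing 1x4. Involves strand 3? no. Count so far: 3
Gen 8: crossing 1x2. Involves strand 3? no. Count so far: 3
Gen 9: crossing 2x1. Involves strand 3? no. Count so far: 3
Gen 10: crossing 1x2. Involves strand 3? no. Count so far: 3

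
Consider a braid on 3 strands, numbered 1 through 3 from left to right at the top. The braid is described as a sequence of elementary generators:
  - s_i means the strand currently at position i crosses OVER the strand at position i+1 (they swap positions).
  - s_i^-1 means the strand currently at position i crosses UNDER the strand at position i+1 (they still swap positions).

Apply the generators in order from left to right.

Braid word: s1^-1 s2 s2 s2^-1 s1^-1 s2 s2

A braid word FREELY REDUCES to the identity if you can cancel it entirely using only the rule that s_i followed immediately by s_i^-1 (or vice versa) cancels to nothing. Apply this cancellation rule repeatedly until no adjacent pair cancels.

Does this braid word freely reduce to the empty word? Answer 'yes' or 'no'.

Answer: no

Derivation:
Gen 1 (s1^-1): push. Stack: [s1^-1]
Gen 2 (s2): push. Stack: [s1^-1 s2]
Gen 3 (s2): push. Stack: [s1^-1 s2 s2]
Gen 4 (s2^-1): cancels prior s2. Stack: [s1^-1 s2]
Gen 5 (s1^-1): push. Stack: [s1^-1 s2 s1^-1]
Gen 6 (s2): push. Stack: [s1^-1 s2 s1^-1 s2]
Gen 7 (s2): push. Stack: [s1^-1 s2 s1^-1 s2 s2]
Reduced word: s1^-1 s2 s1^-1 s2 s2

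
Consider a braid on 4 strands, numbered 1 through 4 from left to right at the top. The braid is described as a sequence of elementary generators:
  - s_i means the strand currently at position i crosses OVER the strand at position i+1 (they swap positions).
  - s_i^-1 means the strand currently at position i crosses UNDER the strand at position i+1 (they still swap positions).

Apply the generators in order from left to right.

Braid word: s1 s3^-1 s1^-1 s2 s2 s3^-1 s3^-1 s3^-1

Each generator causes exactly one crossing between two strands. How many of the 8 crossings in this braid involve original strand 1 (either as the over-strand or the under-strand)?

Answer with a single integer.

Answer: 2

Derivation:
Gen 1: crossing 1x2. Involves strand 1? yes. Count so far: 1
Gen 2: crossing 3x4. Involves strand 1? no. Count so far: 1
Gen 3: crossing 2x1. Involves strand 1? yes. Count so far: 2
Gen 4: crossing 2x4. Involves strand 1? no. Count so far: 2
Gen 5: crossing 4x2. Involves strand 1? no. Count so far: 2
Gen 6: crossing 4x3. Involves strand 1? no. Count so far: 2
Gen 7: crossing 3x4. Involves strand 1? no. Count so far: 2
Gen 8: crossing 4x3. Involves strand 1? no. Count so far: 2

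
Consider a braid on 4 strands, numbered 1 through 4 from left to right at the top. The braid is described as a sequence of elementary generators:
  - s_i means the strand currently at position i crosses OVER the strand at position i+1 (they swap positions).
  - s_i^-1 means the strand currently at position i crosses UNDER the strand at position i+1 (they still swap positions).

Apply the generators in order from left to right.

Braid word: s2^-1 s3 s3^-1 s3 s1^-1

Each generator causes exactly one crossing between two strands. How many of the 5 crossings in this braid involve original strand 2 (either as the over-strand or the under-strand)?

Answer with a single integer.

Gen 1: crossing 2x3. Involves strand 2? yes. Count so far: 1
Gen 2: crossing 2x4. Involves strand 2? yes. Count so far: 2
Gen 3: crossing 4x2. Involves strand 2? yes. Count so far: 3
Gen 4: crossing 2x4. Involves strand 2? yes. Count so far: 4
Gen 5: crossing 1x3. Involves strand 2? no. Count so far: 4

Answer: 4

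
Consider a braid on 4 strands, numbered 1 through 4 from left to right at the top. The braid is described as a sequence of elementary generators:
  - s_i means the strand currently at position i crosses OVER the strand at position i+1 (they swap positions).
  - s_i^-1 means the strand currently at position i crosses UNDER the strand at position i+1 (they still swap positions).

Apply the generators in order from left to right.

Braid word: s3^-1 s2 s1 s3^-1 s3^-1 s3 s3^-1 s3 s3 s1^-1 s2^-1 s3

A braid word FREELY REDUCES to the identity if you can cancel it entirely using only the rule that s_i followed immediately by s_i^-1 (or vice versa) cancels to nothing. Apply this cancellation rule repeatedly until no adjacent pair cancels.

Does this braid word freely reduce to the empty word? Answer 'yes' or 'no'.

Gen 1 (s3^-1): push. Stack: [s3^-1]
Gen 2 (s2): push. Stack: [s3^-1 s2]
Gen 3 (s1): push. Stack: [s3^-1 s2 s1]
Gen 4 (s3^-1): push. Stack: [s3^-1 s2 s1 s3^-1]
Gen 5 (s3^-1): push. Stack: [s3^-1 s2 s1 s3^-1 s3^-1]
Gen 6 (s3): cancels prior s3^-1. Stack: [s3^-1 s2 s1 s3^-1]
Gen 7 (s3^-1): push. Stack: [s3^-1 s2 s1 s3^-1 s3^-1]
Gen 8 (s3): cancels prior s3^-1. Stack: [s3^-1 s2 s1 s3^-1]
Gen 9 (s3): cancels prior s3^-1. Stack: [s3^-1 s2 s1]
Gen 10 (s1^-1): cancels prior s1. Stack: [s3^-1 s2]
Gen 11 (s2^-1): cancels prior s2. Stack: [s3^-1]
Gen 12 (s3): cancels prior s3^-1. Stack: []
Reduced word: (empty)

Answer: yes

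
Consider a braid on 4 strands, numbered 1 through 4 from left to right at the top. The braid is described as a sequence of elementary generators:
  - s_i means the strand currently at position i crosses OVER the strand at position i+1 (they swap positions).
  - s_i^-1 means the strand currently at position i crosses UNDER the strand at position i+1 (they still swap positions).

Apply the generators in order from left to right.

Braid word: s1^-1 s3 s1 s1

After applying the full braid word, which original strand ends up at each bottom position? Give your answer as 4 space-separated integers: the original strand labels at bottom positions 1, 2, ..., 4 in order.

Answer: 2 1 4 3

Derivation:
Gen 1 (s1^-1): strand 1 crosses under strand 2. Perm now: [2 1 3 4]
Gen 2 (s3): strand 3 crosses over strand 4. Perm now: [2 1 4 3]
Gen 3 (s1): strand 2 crosses over strand 1. Perm now: [1 2 4 3]
Gen 4 (s1): strand 1 crosses over strand 2. Perm now: [2 1 4 3]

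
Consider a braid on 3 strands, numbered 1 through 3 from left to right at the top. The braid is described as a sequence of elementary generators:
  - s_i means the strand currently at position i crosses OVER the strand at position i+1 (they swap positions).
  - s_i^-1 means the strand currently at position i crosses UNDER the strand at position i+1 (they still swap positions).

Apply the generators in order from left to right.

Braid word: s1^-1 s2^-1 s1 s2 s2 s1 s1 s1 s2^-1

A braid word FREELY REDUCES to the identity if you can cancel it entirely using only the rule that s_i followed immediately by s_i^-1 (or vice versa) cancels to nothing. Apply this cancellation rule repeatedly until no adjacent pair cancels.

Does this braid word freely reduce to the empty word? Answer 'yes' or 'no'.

Answer: no

Derivation:
Gen 1 (s1^-1): push. Stack: [s1^-1]
Gen 2 (s2^-1): push. Stack: [s1^-1 s2^-1]
Gen 3 (s1): push. Stack: [s1^-1 s2^-1 s1]
Gen 4 (s2): push. Stack: [s1^-1 s2^-1 s1 s2]
Gen 5 (s2): push. Stack: [s1^-1 s2^-1 s1 s2 s2]
Gen 6 (s1): push. Stack: [s1^-1 s2^-1 s1 s2 s2 s1]
Gen 7 (s1): push. Stack: [s1^-1 s2^-1 s1 s2 s2 s1 s1]
Gen 8 (s1): push. Stack: [s1^-1 s2^-1 s1 s2 s2 s1 s1 s1]
Gen 9 (s2^-1): push. Stack: [s1^-1 s2^-1 s1 s2 s2 s1 s1 s1 s2^-1]
Reduced word: s1^-1 s2^-1 s1 s2 s2 s1 s1 s1 s2^-1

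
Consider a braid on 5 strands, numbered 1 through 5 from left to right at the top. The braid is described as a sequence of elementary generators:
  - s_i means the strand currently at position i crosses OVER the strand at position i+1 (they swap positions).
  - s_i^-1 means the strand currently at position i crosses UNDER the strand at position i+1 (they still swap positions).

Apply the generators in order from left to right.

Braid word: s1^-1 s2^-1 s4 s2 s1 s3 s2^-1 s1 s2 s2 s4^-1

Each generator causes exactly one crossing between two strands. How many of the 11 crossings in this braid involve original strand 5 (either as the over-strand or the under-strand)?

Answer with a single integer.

Answer: 4

Derivation:
Gen 1: crossing 1x2. Involves strand 5? no. Count so far: 0
Gen 2: crossing 1x3. Involves strand 5? no. Count so far: 0
Gen 3: crossing 4x5. Involves strand 5? yes. Count so far: 1
Gen 4: crossing 3x1. Involves strand 5? no. Count so far: 1
Gen 5: crossing 2x1. Involves strand 5? no. Count so far: 1
Gen 6: crossing 3x5. Involves strand 5? yes. Count so far: 2
Gen 7: crossing 2x5. Involves strand 5? yes. Count so far: 3
Gen 8: crossing 1x5. Involves strand 5? yes. Count so far: 4
Gen 9: crossing 1x2. Involves strand 5? no. Count so far: 4
Gen 10: crossing 2x1. Involves strand 5? no. Count so far: 4
Gen 11: crossing 3x4. Involves strand 5? no. Count so far: 4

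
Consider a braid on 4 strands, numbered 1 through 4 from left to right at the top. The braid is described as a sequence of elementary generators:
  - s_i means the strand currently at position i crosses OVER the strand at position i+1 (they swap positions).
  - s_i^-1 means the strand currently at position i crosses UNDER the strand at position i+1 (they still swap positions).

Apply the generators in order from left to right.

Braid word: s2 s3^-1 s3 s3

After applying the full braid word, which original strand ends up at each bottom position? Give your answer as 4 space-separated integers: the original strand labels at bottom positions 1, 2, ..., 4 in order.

Answer: 1 3 4 2

Derivation:
Gen 1 (s2): strand 2 crosses over strand 3. Perm now: [1 3 2 4]
Gen 2 (s3^-1): strand 2 crosses under strand 4. Perm now: [1 3 4 2]
Gen 3 (s3): strand 4 crosses over strand 2. Perm now: [1 3 2 4]
Gen 4 (s3): strand 2 crosses over strand 4. Perm now: [1 3 4 2]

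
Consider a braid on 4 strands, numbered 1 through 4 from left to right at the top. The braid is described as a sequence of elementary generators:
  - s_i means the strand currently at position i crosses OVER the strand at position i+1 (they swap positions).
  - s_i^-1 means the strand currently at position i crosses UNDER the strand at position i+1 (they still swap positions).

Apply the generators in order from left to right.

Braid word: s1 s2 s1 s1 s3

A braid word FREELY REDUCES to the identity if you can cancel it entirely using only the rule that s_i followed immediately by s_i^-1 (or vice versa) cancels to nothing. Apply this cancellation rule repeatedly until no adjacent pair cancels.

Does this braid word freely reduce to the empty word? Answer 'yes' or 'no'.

Answer: no

Derivation:
Gen 1 (s1): push. Stack: [s1]
Gen 2 (s2): push. Stack: [s1 s2]
Gen 3 (s1): push. Stack: [s1 s2 s1]
Gen 4 (s1): push. Stack: [s1 s2 s1 s1]
Gen 5 (s3): push. Stack: [s1 s2 s1 s1 s3]
Reduced word: s1 s2 s1 s1 s3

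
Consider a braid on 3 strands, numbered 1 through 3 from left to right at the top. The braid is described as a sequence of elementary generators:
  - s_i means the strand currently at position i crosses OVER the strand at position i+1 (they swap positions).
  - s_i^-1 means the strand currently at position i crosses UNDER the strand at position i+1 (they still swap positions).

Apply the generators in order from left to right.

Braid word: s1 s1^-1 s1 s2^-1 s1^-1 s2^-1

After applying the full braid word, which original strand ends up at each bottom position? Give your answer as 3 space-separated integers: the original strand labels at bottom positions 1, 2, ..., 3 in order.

Answer: 3 1 2

Derivation:
Gen 1 (s1): strand 1 crosses over strand 2. Perm now: [2 1 3]
Gen 2 (s1^-1): strand 2 crosses under strand 1. Perm now: [1 2 3]
Gen 3 (s1): strand 1 crosses over strand 2. Perm now: [2 1 3]
Gen 4 (s2^-1): strand 1 crosses under strand 3. Perm now: [2 3 1]
Gen 5 (s1^-1): strand 2 crosses under strand 3. Perm now: [3 2 1]
Gen 6 (s2^-1): strand 2 crosses under strand 1. Perm now: [3 1 2]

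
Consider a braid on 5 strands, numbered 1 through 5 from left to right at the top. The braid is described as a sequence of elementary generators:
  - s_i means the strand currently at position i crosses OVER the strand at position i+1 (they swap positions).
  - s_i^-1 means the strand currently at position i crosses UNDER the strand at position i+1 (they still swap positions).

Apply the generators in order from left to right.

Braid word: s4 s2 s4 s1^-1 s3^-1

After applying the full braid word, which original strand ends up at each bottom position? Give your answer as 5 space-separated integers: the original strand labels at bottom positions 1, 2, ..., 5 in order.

Gen 1 (s4): strand 4 crosses over strand 5. Perm now: [1 2 3 5 4]
Gen 2 (s2): strand 2 crosses over strand 3. Perm now: [1 3 2 5 4]
Gen 3 (s4): strand 5 crosses over strand 4. Perm now: [1 3 2 4 5]
Gen 4 (s1^-1): strand 1 crosses under strand 3. Perm now: [3 1 2 4 5]
Gen 5 (s3^-1): strand 2 crosses under strand 4. Perm now: [3 1 4 2 5]

Answer: 3 1 4 2 5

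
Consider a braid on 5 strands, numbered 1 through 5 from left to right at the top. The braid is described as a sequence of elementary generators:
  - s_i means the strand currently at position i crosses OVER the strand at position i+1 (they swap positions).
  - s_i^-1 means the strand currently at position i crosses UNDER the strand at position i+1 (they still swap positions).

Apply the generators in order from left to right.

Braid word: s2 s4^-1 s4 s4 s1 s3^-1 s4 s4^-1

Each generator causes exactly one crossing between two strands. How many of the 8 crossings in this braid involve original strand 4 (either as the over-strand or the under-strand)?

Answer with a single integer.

Gen 1: crossing 2x3. Involves strand 4? no. Count so far: 0
Gen 2: crossing 4x5. Involves strand 4? yes. Count so far: 1
Gen 3: crossing 5x4. Involves strand 4? yes. Count so far: 2
Gen 4: crossing 4x5. Involves strand 4? yes. Count so far: 3
Gen 5: crossing 1x3. Involves strand 4? no. Count so far: 3
Gen 6: crossing 2x5. Involves strand 4? no. Count so far: 3
Gen 7: crossing 2x4. Involves strand 4? yes. Count so far: 4
Gen 8: crossing 4x2. Involves strand 4? yes. Count so far: 5

Answer: 5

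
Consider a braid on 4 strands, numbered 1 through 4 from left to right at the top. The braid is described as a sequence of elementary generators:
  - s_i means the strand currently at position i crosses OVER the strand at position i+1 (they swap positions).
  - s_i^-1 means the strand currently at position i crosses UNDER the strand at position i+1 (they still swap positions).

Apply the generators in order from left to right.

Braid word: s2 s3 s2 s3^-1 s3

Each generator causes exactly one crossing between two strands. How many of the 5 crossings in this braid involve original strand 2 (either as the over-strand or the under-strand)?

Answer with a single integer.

Answer: 4

Derivation:
Gen 1: crossing 2x3. Involves strand 2? yes. Count so far: 1
Gen 2: crossing 2x4. Involves strand 2? yes. Count so far: 2
Gen 3: crossing 3x4. Involves strand 2? no. Count so far: 2
Gen 4: crossing 3x2. Involves strand 2? yes. Count so far: 3
Gen 5: crossing 2x3. Involves strand 2? yes. Count so far: 4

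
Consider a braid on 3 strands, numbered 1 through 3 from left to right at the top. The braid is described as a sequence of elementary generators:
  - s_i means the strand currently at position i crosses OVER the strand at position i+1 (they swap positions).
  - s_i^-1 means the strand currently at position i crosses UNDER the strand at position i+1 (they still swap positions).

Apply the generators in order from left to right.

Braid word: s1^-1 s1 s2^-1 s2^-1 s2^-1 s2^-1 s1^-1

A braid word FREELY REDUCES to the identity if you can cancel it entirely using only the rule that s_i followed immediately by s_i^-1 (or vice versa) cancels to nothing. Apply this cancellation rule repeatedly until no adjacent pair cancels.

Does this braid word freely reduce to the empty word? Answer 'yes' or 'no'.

Gen 1 (s1^-1): push. Stack: [s1^-1]
Gen 2 (s1): cancels prior s1^-1. Stack: []
Gen 3 (s2^-1): push. Stack: [s2^-1]
Gen 4 (s2^-1): push. Stack: [s2^-1 s2^-1]
Gen 5 (s2^-1): push. Stack: [s2^-1 s2^-1 s2^-1]
Gen 6 (s2^-1): push. Stack: [s2^-1 s2^-1 s2^-1 s2^-1]
Gen 7 (s1^-1): push. Stack: [s2^-1 s2^-1 s2^-1 s2^-1 s1^-1]
Reduced word: s2^-1 s2^-1 s2^-1 s2^-1 s1^-1

Answer: no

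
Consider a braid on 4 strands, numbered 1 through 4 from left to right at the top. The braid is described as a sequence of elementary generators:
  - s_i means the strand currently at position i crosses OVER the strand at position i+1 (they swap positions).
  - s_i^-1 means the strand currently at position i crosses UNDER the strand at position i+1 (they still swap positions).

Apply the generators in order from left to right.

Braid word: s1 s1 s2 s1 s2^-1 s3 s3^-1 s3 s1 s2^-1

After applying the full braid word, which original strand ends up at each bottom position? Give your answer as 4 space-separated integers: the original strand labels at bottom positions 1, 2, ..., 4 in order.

Gen 1 (s1): strand 1 crosses over strand 2. Perm now: [2 1 3 4]
Gen 2 (s1): strand 2 crosses over strand 1. Perm now: [1 2 3 4]
Gen 3 (s2): strand 2 crosses over strand 3. Perm now: [1 3 2 4]
Gen 4 (s1): strand 1 crosses over strand 3. Perm now: [3 1 2 4]
Gen 5 (s2^-1): strand 1 crosses under strand 2. Perm now: [3 2 1 4]
Gen 6 (s3): strand 1 crosses over strand 4. Perm now: [3 2 4 1]
Gen 7 (s3^-1): strand 4 crosses under strand 1. Perm now: [3 2 1 4]
Gen 8 (s3): strand 1 crosses over strand 4. Perm now: [3 2 4 1]
Gen 9 (s1): strand 3 crosses over strand 2. Perm now: [2 3 4 1]
Gen 10 (s2^-1): strand 3 crosses under strand 4. Perm now: [2 4 3 1]

Answer: 2 4 3 1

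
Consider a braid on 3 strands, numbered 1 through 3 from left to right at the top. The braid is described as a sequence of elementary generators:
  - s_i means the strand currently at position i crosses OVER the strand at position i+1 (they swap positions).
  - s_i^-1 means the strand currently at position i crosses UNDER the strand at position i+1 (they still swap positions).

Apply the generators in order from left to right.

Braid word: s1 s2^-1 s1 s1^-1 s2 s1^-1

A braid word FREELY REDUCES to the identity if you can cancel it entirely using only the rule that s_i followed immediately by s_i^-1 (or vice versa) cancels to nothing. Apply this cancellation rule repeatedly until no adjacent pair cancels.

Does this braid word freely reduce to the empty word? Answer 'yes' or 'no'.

Gen 1 (s1): push. Stack: [s1]
Gen 2 (s2^-1): push. Stack: [s1 s2^-1]
Gen 3 (s1): push. Stack: [s1 s2^-1 s1]
Gen 4 (s1^-1): cancels prior s1. Stack: [s1 s2^-1]
Gen 5 (s2): cancels prior s2^-1. Stack: [s1]
Gen 6 (s1^-1): cancels prior s1. Stack: []
Reduced word: (empty)

Answer: yes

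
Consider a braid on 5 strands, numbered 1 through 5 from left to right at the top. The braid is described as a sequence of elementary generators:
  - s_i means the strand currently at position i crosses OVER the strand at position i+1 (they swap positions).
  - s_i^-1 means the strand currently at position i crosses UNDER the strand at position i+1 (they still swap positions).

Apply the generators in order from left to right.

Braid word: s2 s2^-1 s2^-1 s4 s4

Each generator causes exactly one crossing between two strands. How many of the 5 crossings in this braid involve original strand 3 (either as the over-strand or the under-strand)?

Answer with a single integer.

Answer: 3

Derivation:
Gen 1: crossing 2x3. Involves strand 3? yes. Count so far: 1
Gen 2: crossing 3x2. Involves strand 3? yes. Count so far: 2
Gen 3: crossing 2x3. Involves strand 3? yes. Count so far: 3
Gen 4: crossing 4x5. Involves strand 3? no. Count so far: 3
Gen 5: crossing 5x4. Involves strand 3? no. Count so far: 3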